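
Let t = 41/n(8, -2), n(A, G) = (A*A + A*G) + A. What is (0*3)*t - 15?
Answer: -15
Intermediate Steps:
n(A, G) = A + A**2 + A*G (n(A, G) = (A**2 + A*G) + A = A + A**2 + A*G)
t = 41/56 (t = 41/((8*(1 + 8 - 2))) = 41/((8*7)) = 41/56 ≈ 0.73214)
(0*3)*t - 15 = (0*3)*(41/56) - 15 = 0*(41/56) - 15 = 0 - 15 = -15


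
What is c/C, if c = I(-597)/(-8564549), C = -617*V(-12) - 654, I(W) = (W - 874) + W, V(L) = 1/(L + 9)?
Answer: -6204/11519318405 ≈ -5.3857e-7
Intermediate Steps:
V(L) = 1/(9 + L)
I(W) = -874 + 2*W (I(W) = (-874 + W) + W = -874 + 2*W)
C = -1345/3 (C = -617/(9 - 12) - 654 = -617/(-3) - 654 = -617*(-⅓) - 654 = 617/3 - 654 = -1345/3 ≈ -448.33)
c = 2068/8564549 (c = (-874 + 2*(-597))/(-8564549) = (-874 - 1194)*(-1/8564549) = -2068*(-1/8564549) = 2068/8564549 ≈ 0.00024146)
c/C = 2068/(8564549*(-1345/3)) = (2068/8564549)*(-3/1345) = -6204/11519318405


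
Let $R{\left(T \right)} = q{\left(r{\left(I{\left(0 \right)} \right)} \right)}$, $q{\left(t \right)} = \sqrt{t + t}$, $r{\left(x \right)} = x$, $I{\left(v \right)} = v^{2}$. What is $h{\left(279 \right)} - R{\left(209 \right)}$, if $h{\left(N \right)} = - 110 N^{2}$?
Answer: $-8562510$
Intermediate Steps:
$q{\left(t \right)} = \sqrt{2} \sqrt{t}$ ($q{\left(t \right)} = \sqrt{2 t} = \sqrt{2} \sqrt{t}$)
$R{\left(T \right)} = 0$ ($R{\left(T \right)} = \sqrt{2} \sqrt{0^{2}} = \sqrt{2} \sqrt{0} = \sqrt{2} \cdot 0 = 0$)
$h{\left(279 \right)} - R{\left(209 \right)} = - 110 \cdot 279^{2} - 0 = \left(-110\right) 77841 + 0 = -8562510 + 0 = -8562510$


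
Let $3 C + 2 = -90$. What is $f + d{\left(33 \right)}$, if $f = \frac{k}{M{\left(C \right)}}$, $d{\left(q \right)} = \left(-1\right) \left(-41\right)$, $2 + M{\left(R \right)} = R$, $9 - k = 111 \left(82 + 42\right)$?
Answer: $\frac{6469}{14} \approx 462.07$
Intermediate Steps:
$C = - \frac{92}{3}$ ($C = - \frac{2}{3} + \frac{1}{3} \left(-90\right) = - \frac{2}{3} - 30 = - \frac{92}{3} \approx -30.667$)
$k = -13755$ ($k = 9 - 111 \left(82 + 42\right) = 9 - 111 \cdot 124 = 9 - 13764 = -13755$)
$M{\left(R \right)} = -2 + R$
$d{\left(q \right)} = 41$
$f = \frac{5895}{14}$ ($f = - \frac{13755}{-2 - \frac{92}{3}} = - \frac{13755}{- \frac{98}{3}} = \left(-13755\right) \left(- \frac{3}{98}\right) = \frac{5895}{14} \approx 421.07$)
$f + d{\left(33 \right)} = \frac{5895}{14} + 41 = \frac{6469}{14}$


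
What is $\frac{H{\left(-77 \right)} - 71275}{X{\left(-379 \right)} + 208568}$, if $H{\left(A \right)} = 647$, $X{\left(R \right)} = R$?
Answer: $- \frac{70628}{208189} \approx -0.33925$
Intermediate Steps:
$\frac{H{\left(-77 \right)} - 71275}{X{\left(-379 \right)} + 208568} = \frac{647 - 71275}{-379 + 208568} = - \frac{70628}{208189}$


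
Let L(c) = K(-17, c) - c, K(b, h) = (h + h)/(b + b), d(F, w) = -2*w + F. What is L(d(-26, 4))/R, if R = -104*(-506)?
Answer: 9/13156 ≈ 0.00068410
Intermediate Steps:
d(F, w) = F - 2*w
K(b, h) = h/b (K(b, h) = (2*h)/((2*b)) = (2*h)*(1/(2*b)) = h/b)
R = 52624
L(c) = -18*c/17 (L(c) = c/(-17) - c = c*(-1/17) - c = -c/17 - c = -18*c/17)
L(d(-26, 4))/R = -18*(-26 - 2*4)/17/52624 = -18*(-26 - 8)/17*(1/52624) = -18/17*(-34)*(1/52624) = 36*(1/52624) = 9/13156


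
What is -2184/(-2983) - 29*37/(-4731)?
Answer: 712277/742767 ≈ 0.95895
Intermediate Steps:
-2184/(-2983) - 29*37/(-4731) = -2184*(-1/2983) - 1073*(-1/4731) = 2184/2983 + 1073/4731 = 712277/742767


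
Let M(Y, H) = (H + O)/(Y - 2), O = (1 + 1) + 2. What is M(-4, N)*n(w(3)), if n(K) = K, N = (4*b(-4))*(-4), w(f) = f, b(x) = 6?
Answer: 46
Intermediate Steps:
O = 4 (O = 2 + 2 = 4)
N = -96 (N = (4*6)*(-4) = 24*(-4) = -96)
M(Y, H) = (4 + H)/(-2 + Y) (M(Y, H) = (H + 4)/(Y - 2) = (4 + H)/(-2 + Y))
M(-4, N)*n(w(3)) = ((4 - 96)/(-2 - 4))*3 = (-92/(-6))*3 = -⅙*(-92)*3 = (46/3)*3 = 46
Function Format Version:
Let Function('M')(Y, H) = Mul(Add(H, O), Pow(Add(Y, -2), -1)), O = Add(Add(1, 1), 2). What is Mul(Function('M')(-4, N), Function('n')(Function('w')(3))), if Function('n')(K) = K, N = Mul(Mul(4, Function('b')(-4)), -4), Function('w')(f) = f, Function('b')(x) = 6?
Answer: 46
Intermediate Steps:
O = 4 (O = Add(2, 2) = 4)
N = -96 (N = Mul(Mul(4, 6), -4) = Mul(24, -4) = -96)
Function('M')(Y, H) = Mul(Pow(Add(-2, Y), -1), Add(4, H)) (Function('M')(Y, H) = Mul(Add(H, 4), Pow(Add(Y, -2), -1)) = Mul(Add(4, H), Pow(Add(-2, Y), -1)) = Mul(Pow(Add(-2, Y), -1), Add(4, H)))
Mul(Function('M')(-4, N), Function('n')(Function('w')(3))) = Mul(Mul(Pow(Add(-2, -4), -1), Add(4, -96)), 3) = Mul(Mul(Pow(-6, -1), -92), 3) = Mul(Mul(Rational(-1, 6), -92), 3) = Mul(Rational(46, 3), 3) = 46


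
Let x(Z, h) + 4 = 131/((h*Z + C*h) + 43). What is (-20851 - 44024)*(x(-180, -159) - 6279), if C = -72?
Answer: 16349621169750/40111 ≈ 4.0761e+8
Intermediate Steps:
x(Z, h) = -4 + 131/(43 - 72*h + Z*h) (x(Z, h) = -4 + 131/((h*Z - 72*h) + 43) = -4 + 131/((Z*h - 72*h) + 43) = -4 + 131/((-72*h + Z*h) + 43) = -4 + 131/(43 - 72*h + Z*h))
(-20851 - 44024)*(x(-180, -159) - 6279) = (-20851 - 44024)*((-41 + 288*(-159) - 4*(-180)*(-159))/(43 - 72*(-159) - 180*(-159)) - 6279) = -64875*((-41 - 45792 - 114480)/(43 + 11448 + 28620) - 6279) = -64875*(-160313/40111 - 6279) = -64875*(-252017282/40111) = 16349621169750/40111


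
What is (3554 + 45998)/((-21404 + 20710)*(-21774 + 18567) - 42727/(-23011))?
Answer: 1140241072/51214658965 ≈ 0.022264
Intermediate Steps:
(3554 + 45998)/((-21404 + 20710)*(-21774 + 18567) - 42727/(-23011)) = 49552/(-694*(-3207) - 42727*(-1/23011)) = 49552/(2225658 + 42727/23011) = 49552/(51214658965/23011) = 49552*(23011/51214658965) = 1140241072/51214658965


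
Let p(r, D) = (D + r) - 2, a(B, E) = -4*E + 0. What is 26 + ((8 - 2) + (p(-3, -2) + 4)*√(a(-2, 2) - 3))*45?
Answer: 296 - 135*I*√11 ≈ 296.0 - 447.74*I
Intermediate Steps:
a(B, E) = -4*E
p(r, D) = -2 + D + r
26 + ((8 - 2) + (p(-3, -2) + 4)*√(a(-2, 2) - 3))*45 = 26 + ((8 - 2) + ((-2 - 2 - 3) + 4)*√(-4*2 - 3))*45 = 26 + (6 + (-7 + 4)*√(-8 - 3))*45 = 26 + (6 - 3*I*√11)*45 = 26 + (270 - 135*I*√11) = 296 - 135*I*√11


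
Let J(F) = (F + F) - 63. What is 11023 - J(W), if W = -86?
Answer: 11258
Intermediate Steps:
J(F) = -63 + 2*F (J(F) = 2*F - 63 = -63 + 2*F)
11023 - J(W) = 11023 - (-63 + 2*(-86)) = 11023 - (-63 - 172) = 11023 - 1*(-235) = 11023 + 235 = 11258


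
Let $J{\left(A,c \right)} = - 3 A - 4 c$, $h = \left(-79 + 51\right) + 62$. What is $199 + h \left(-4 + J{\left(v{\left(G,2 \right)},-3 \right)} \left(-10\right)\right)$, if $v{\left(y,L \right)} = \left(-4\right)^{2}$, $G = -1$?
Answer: $12303$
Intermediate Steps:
$v{\left(y,L \right)} = 16$
$h = 34$ ($h = -28 + 62 = 34$)
$J{\left(A,c \right)} = - 4 c - 3 A$
$199 + h \left(-4 + J{\left(v{\left(G,2 \right)},-3 \right)} \left(-10\right)\right) = 199 + 34 \left(-4 + \left(\left(-4\right) \left(-3\right) - 48\right) \left(-10\right)\right) = 199 + 34 \left(-4 + \left(12 - 48\right) \left(-10\right)\right) = 199 + 34 \left(-4 - -360\right) = 199 + 34 \left(-4 + 360\right) = 199 + 34 \cdot 356 = 199 + 12104 = 12303$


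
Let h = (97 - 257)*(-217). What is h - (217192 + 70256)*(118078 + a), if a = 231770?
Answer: -100563073184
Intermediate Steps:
h = 34720 (h = -160*(-217) = 34720)
h - (217192 + 70256)*(118078 + a) = 34720 - (217192 + 70256)*(118078 + 231770) = 34720 - 287448*349848 = 34720 - 1*100563107904 = 34720 - 100563107904 = -100563073184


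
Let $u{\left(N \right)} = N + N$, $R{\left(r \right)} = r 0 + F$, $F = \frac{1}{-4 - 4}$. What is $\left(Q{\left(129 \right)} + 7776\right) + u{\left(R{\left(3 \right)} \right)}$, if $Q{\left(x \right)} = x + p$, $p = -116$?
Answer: $\frac{31155}{4} \approx 7788.8$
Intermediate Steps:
$F = - \frac{1}{8}$ ($F = \frac{1}{-8} = - \frac{1}{8} \approx -0.125$)
$R{\left(r \right)} = - \frac{1}{8}$ ($R{\left(r \right)} = r 0 - \frac{1}{8} = 0 - \frac{1}{8} = - \frac{1}{8}$)
$Q{\left(x \right)} = -116 + x$ ($Q{\left(x \right)} = x - 116 = -116 + x$)
$u{\left(N \right)} = 2 N$
$\left(Q{\left(129 \right)} + 7776\right) + u{\left(R{\left(3 \right)} \right)} = \left(\left(-116 + 129\right) + 7776\right) + 2 \left(- \frac{1}{8}\right) = \left(13 + 7776\right) - \frac{1}{4} = 7789 - \frac{1}{4} = \frac{31155}{4}$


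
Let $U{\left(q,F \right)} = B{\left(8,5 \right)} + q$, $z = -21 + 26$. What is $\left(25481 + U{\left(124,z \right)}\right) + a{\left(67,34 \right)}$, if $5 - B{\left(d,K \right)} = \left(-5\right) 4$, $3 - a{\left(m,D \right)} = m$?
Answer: $25566$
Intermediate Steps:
$a{\left(m,D \right)} = 3 - m$
$B{\left(d,K \right)} = 25$ ($B{\left(d,K \right)} = 5 - \left(-5\right) 4 = 5 - -20 = 5 + 20 = 25$)
$z = 5$
$U{\left(q,F \right)} = 25 + q$
$\left(25481 + U{\left(124,z \right)}\right) + a{\left(67,34 \right)} = \left(25481 + \left(25 + 124\right)\right) + \left(3 - 67\right) = \left(25481 + 149\right) + \left(3 - 67\right) = 25630 - 64 = 25566$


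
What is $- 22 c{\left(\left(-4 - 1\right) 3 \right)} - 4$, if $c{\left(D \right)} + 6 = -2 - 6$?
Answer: $304$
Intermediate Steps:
$c{\left(D \right)} = -14$ ($c{\left(D \right)} = -6 - 8 = -14$)
$- 22 c{\left(\left(-4 - 1\right) 3 \right)} - 4 = \left(-22\right) \left(-14\right) - 4 = 308 - 4 = 304$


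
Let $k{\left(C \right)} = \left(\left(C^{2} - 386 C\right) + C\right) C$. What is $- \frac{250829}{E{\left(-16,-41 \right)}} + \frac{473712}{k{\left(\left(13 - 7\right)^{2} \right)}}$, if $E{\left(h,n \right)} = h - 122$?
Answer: $\frac{787399915}{433458} \approx 1816.6$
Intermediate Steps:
$E{\left(h,n \right)} = -122 + h$
$k{\left(C \right)} = C \left(C^{2} - 385 C\right)$ ($k{\left(C \right)} = \left(C^{2} - 385 C\right) C = C \left(C^{2} - 385 C\right)$)
$- \frac{250829}{E{\left(-16,-41 \right)}} + \frac{473712}{k{\left(\left(13 - 7\right)^{2} \right)}} = - \frac{250829}{-122 - 16} + \frac{473712}{\left(\left(13 - 7\right)^{2}\right)^{2} \left(-385 + \left(13 - 7\right)^{2}\right)} = - \frac{250829}{-138} + \frac{473712}{\left(6^{2}\right)^{2} \left(-385 + 6^{2}\right)} = \left(-250829\right) \left(- \frac{1}{138}\right) + \frac{473712}{36^{2} \left(-385 + 36\right)} = \frac{250829}{138} + \frac{473712}{1296 \left(-349\right)} = \frac{250829}{138} + \frac{473712}{-452304} = \frac{250829}{138} + 473712 \left(- \frac{1}{452304}\right) = \frac{250829}{138} - \frac{9869}{9423} = \frac{787399915}{433458}$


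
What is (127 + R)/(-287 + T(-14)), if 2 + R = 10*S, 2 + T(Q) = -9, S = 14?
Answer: -265/298 ≈ -0.88926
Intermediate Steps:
T(Q) = -11 (T(Q) = -2 - 9 = -11)
R = 138 (R = -2 + 10*14 = -2 + 140 = 138)
(127 + R)/(-287 + T(-14)) = (127 + 138)/(-287 - 11) = 265/(-298) = 265*(-1/298) = -265/298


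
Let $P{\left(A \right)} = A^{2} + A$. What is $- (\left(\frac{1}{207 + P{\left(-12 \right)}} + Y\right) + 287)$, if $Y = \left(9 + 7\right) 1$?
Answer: $- \frac{102718}{339} \approx -303.0$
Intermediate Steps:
$P{\left(A \right)} = A + A^{2}$
$Y = 16$ ($Y = 16 \cdot 1 = 16$)
$- (\left(\frac{1}{207 + P{\left(-12 \right)}} + Y\right) + 287) = - (\left(\frac{1}{207 - 12 \left(1 - 12\right)} + 16\right) + 287) = - (\left(\frac{1}{207 - -132} + 16\right) + 287) = - (\left(\frac{1}{207 + 132} + 16\right) + 287) = - (\left(\frac{1}{339} + 16\right) + 287) = - (\frac{5425}{339} + 287) = \left(-1\right) \frac{102718}{339} = - \frac{102718}{339}$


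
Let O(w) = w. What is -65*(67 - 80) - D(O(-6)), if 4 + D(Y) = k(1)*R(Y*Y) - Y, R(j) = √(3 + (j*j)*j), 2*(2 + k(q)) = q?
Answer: 843 + 3*√46659/2 ≈ 1167.0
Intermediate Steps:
k(q) = -2 + q/2
R(j) = √(3 + j³) (R(j) = √(3 + j²*j) = √(3 + j³))
D(Y) = -4 - Y - 3*√(3 + Y⁶)/2 (D(Y) = -4 + ((-2 + (½)*1)*√(3 + (Y*Y)³) - Y) = -4 + ((-2 + ½)*√(3 + (Y²)³) - Y) = -4 + (-3*√(3 + Y⁶)/2 - Y) = -4 + (-Y - 3*√(3 + Y⁶)/2) = -4 - Y - 3*√(3 + Y⁶)/2)
-65*(67 - 80) - D(O(-6)) = -65*(67 - 80) - (-4 - 1*(-6) - 3*√(3 + (-6)⁶)/2) = -65*(-13) - (-4 + 6 - 3*√(3 + 46656)/2) = 845 - (-4 + 6 - 3*√46659/2) = 845 - (2 - 3*√46659/2) = 845 + (-2 + 3*√46659/2) = 843 + 3*√46659/2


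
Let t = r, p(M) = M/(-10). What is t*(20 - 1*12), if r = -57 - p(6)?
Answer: -2256/5 ≈ -451.20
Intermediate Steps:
p(M) = -M/10 (p(M) = M*(-⅒) = -M/10)
r = -282/5 (r = -57 - (-1)*6/10 = -57 - 1*(-⅗) = -57 + ⅗ = -282/5 ≈ -56.400)
t = -282/5 ≈ -56.400
t*(20 - 1*12) = -282*(20 - 1*12)/5 = -282*(20 - 12)/5 = -282/5*8 = -2256/5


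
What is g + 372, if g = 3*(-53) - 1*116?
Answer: 97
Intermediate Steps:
g = -275 (g = -159 - 116 = -275)
g + 372 = -275 + 372 = 97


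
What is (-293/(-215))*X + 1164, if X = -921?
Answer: -19593/215 ≈ -91.130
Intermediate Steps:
(-293/(-215))*X + 1164 = -293/(-215)*(-921) + 1164 = -293*(-1/215)*(-921) + 1164 = (293/215)*(-921) + 1164 = -269853/215 + 1164 = -19593/215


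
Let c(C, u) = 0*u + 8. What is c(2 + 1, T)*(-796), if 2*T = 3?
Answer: -6368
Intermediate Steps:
T = 3/2 (T = (½)*3 = 3/2 ≈ 1.5000)
c(C, u) = 8 (c(C, u) = 0 + 8 = 8)
c(2 + 1, T)*(-796) = 8*(-796) = -6368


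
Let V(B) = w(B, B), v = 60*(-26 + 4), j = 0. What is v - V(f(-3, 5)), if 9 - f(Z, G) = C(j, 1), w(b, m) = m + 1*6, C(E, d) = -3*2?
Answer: -1341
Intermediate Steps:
C(E, d) = -6
w(b, m) = 6 + m (w(b, m) = m + 6 = 6 + m)
f(Z, G) = 15 (f(Z, G) = 9 - 1*(-6) = 9 + 6 = 15)
v = -1320 (v = 60*(-22) = -1320)
V(B) = 6 + B
v - V(f(-3, 5)) = -1320 - (6 + 15) = -1320 - 1*21 = -1320 - 21 = -1341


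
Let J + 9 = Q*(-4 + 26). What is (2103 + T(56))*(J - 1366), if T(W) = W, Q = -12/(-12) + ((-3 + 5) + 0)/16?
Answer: -11660759/4 ≈ -2.9152e+6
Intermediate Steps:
Q = 9/8 (Q = -12*(-1/12) + (2 + 0)*(1/16) = 1 + 2*(1/16) = 1 + ⅛ = 9/8 ≈ 1.1250)
J = 63/4 (J = -9 + 9*(-4 + 26)/8 = -9 + (9/8)*22 = -9 + 99/4 = 63/4 ≈ 15.750)
(2103 + T(56))*(J - 1366) = (2103 + 56)*(63/4 - 1366) = 2159*(-5401/4) = -11660759/4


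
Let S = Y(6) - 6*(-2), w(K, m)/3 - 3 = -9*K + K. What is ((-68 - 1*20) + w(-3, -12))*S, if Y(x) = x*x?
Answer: -336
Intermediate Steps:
Y(x) = x**2
w(K, m) = 9 - 24*K (w(K, m) = 9 + 3*(-9*K + K) = 9 + 3*(-8*K) = 9 - 24*K)
S = 48 (S = 6**2 - 6*(-2) = 36 + 12 = 48)
((-68 - 1*20) + w(-3, -12))*S = ((-68 - 1*20) + (9 - 24*(-3)))*48 = ((-68 - 20) + (9 + 72))*48 = (-88 + 81)*48 = -7*48 = -336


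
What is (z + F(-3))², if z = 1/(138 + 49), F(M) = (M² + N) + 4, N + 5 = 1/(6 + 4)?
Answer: 229734649/3496900 ≈ 65.697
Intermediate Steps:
N = -49/10 (N = -5 + 1/(6 + 4) = -5 + 1/10 = -5 + ⅒ = -49/10 ≈ -4.9000)
F(M) = -9/10 + M² (F(M) = (M² - 49/10) + 4 = (-49/10 + M²) + 4 = -9/10 + M²)
z = 1/187 ≈ 0.0053476
(z + F(-3))² = (1/187 + (-9/10 + (-3)²))² = (1/187 + (-9/10 + 9))² = (1/187 + 81/10)² = (15157/1870)² = 229734649/3496900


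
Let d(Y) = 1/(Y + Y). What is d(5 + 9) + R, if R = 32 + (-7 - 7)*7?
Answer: -1847/28 ≈ -65.964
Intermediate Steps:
R = -66 (R = 32 - 14*7 = 32 - 98 = -66)
d(Y) = 1/(2*Y)
d(5 + 9) + R = 1/(2*(5 + 9)) - 66 = (½)/14 - 66 = (½)*(1/14) - 66 = 1/28 - 66 = -1847/28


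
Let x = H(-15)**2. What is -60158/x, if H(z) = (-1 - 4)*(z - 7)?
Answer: -30079/6050 ≈ -4.9717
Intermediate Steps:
H(z) = 35 - 5*z (H(z) = -5*(-7 + z) = 35 - 5*z)
x = 12100 (x = (35 - 5*(-15))**2 = (35 + 75)**2 = 110**2 = 12100)
-60158/x = -60158/12100 = -60158*1/12100 = -30079/6050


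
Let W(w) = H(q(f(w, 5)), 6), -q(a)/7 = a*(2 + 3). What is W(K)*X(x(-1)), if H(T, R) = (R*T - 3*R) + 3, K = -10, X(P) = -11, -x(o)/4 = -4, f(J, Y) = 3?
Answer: 7095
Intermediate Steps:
x(o) = 16 (x(o) = -4*(-4) = 16)
q(a) = -35*a (q(a) = -7*a*(2 + 3) = -7*a*5 = -35*a)
H(T, R) = 3 - 3*R + R*T (H(T, R) = (-3*R + R*T) + 3 = 3 - 3*R + R*T)
W(w) = -645 (W(w) = 3 - 3*6 + 6*(-35*3) = 3 - 18 + 6*(-105) = 3 - 18 - 630 = -645)
W(K)*X(x(-1)) = -645*(-11) = 7095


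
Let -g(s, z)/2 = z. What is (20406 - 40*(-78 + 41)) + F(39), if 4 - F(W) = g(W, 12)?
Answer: 21914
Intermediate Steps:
g(s, z) = -2*z
F(W) = 28 (F(W) = 4 - (-2)*12 = 4 - 1*(-24) = 4 + 24 = 28)
(20406 - 40*(-78 + 41)) + F(39) = (20406 - 40*(-78 + 41)) + 28 = (20406 - 40*(-37)) + 28 = (20406 + 1480) + 28 = 21886 + 28 = 21914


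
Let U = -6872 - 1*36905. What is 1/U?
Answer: -1/43777 ≈ -2.2843e-5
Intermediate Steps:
U = -43777 (U = -6872 - 36905 = -43777)
1/U = 1/(-43777) = -1/43777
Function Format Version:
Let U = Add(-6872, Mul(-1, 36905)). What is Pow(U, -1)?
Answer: Rational(-1, 43777) ≈ -2.2843e-5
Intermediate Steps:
U = -43777 (U = Add(-6872, -36905) = -43777)
Pow(U, -1) = Pow(-43777, -1) = Rational(-1, 43777)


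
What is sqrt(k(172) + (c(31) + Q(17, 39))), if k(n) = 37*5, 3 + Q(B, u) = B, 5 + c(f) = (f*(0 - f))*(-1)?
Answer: sqrt(1155) ≈ 33.985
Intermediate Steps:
c(f) = -5 + f**2 (c(f) = -5 + (f*(0 - f))*(-1) = -5 + (f*(-f))*(-1) = -5 - f**2*(-1) = -5 + f**2)
Q(B, u) = -3 + B
k(n) = 185
sqrt(k(172) + (c(31) + Q(17, 39))) = sqrt(185 + ((-5 + 31**2) + (-3 + 17))) = sqrt(185 + ((-5 + 961) + 14)) = sqrt(185 + (956 + 14)) = sqrt(185 + 970) = sqrt(1155)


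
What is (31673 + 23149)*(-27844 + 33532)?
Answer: 311827536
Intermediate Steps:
(31673 + 23149)*(-27844 + 33532) = 54822*5688 = 311827536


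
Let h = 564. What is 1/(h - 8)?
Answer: 1/556 ≈ 0.0017986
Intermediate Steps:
1/(h - 8) = 1/(564 - 8) = 1/556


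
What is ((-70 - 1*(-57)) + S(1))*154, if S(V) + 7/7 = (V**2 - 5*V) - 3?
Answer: -3234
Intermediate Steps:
S(V) = -4 + V**2 - 5*V (S(V) = -1 + ((V**2 - 5*V) - 3) = -1 + (-3 + V**2 - 5*V) = -4 + V**2 - 5*V)
((-70 - 1*(-57)) + S(1))*154 = ((-70 - 1*(-57)) + (-4 + 1**2 - 5*1))*154 = ((-70 + 57) + (-4 + 1 - 5))*154 = (-13 - 8)*154 = -21*154 = -3234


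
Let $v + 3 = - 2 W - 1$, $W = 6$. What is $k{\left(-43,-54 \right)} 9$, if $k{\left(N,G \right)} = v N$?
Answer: $6192$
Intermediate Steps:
$v = -16$ ($v = -3 - 13 = -16$)
$k{\left(N,G \right)} = - 16 N$
$k{\left(-43,-54 \right)} 9 = \left(-16\right) \left(-43\right) 9 = 688 \cdot 9 = 6192$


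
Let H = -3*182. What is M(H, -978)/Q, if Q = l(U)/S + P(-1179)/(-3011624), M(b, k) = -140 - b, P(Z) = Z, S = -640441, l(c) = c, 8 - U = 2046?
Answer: 783079599390704/6892769651 ≈ 1.1361e+5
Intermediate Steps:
U = -2038 (U = 8 - 1*2046 = 8 - 2046 = -2038)
H = -546
Q = 6892769651/1928767486184 (Q = -2038/(-640441) - 1179/(-3011624) = -2038*(-1/640441) - 1179*(-1/3011624) = 2038/640441 + 1179/3011624 = 6892769651/1928767486184 ≈ 0.0035737)
M(H, -978)/Q = (-140 - 1*(-546))/(6892769651/1928767486184) = (-140 + 546)*(1928767486184/6892769651) = 406*(1928767486184/6892769651) = 783079599390704/6892769651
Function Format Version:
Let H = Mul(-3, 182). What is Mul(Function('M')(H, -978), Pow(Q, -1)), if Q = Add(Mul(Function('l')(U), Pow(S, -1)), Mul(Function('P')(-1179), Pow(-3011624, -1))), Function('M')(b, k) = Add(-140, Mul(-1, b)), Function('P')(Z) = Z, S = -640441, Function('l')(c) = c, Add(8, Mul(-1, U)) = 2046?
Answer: Rational(783079599390704, 6892769651) ≈ 1.1361e+5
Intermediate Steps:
U = -2038 (U = Add(8, Mul(-1, 2046)) = Add(8, -2046) = -2038)
H = -546
Q = Rational(6892769651, 1928767486184) (Q = Add(Mul(-2038, Pow(-640441, -1)), Mul(-1179, Pow(-3011624, -1))) = Add(Mul(-2038, Rational(-1, 640441)), Mul(-1179, Rational(-1, 3011624))) = Add(Rational(2038, 640441), Rational(1179, 3011624)) = Rational(6892769651, 1928767486184) ≈ 0.0035737)
Mul(Function('M')(H, -978), Pow(Q, -1)) = Mul(Add(-140, Mul(-1, -546)), Pow(Rational(6892769651, 1928767486184), -1)) = Mul(Add(-140, 546), Rational(1928767486184, 6892769651)) = Mul(406, Rational(1928767486184, 6892769651)) = Rational(783079599390704, 6892769651)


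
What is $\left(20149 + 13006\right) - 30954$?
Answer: $2201$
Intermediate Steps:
$\left(20149 + 13006\right) - 30954 = 33155 - 30954 = 2201$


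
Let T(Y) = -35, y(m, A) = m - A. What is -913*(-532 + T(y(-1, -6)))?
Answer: 517671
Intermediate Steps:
-913*(-532 + T(y(-1, -6))) = -913*(-532 - 35) = -913*(-567) = 517671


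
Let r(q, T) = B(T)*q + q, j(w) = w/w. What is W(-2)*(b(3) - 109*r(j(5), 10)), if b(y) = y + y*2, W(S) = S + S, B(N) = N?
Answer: 4760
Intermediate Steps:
W(S) = 2*S
j(w) = 1
r(q, T) = q + T*q (r(q, T) = T*q + q = q + T*q)
b(y) = 3*y (b(y) = y + 2*y = 3*y)
W(-2)*(b(3) - 109*r(j(5), 10)) = (2*(-2))*(3*3 - 109*(1 + 10)) = -4*(9 - 109*11) = -4*(9 - 1199) = -4*(-1190) = 4760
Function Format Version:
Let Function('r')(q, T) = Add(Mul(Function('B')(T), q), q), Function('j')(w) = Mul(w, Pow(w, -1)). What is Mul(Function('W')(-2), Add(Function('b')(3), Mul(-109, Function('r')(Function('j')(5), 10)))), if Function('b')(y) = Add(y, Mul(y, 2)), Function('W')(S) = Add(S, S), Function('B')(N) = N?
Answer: 4760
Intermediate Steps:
Function('W')(S) = Mul(2, S)
Function('j')(w) = 1
Function('r')(q, T) = Add(q, Mul(T, q)) (Function('r')(q, T) = Add(Mul(T, q), q) = Add(q, Mul(T, q)))
Function('b')(y) = Mul(3, y) (Function('b')(y) = Add(y, Mul(2, y)) = Mul(3, y))
Mul(Function('W')(-2), Add(Function('b')(3), Mul(-109, Function('r')(Function('j')(5), 10)))) = Mul(Mul(2, -2), Add(Mul(3, 3), Mul(-109, Mul(1, Add(1, 10))))) = Mul(-4, Add(9, Mul(-109, Mul(1, 11)))) = Mul(-4, Add(9, Mul(-109, 11))) = Mul(-4, Add(9, -1199)) = Mul(-4, -1190) = 4760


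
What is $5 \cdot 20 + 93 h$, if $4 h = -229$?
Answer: $- \frac{20897}{4} \approx -5224.3$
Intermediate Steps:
$h = - \frac{229}{4}$ ($h = \frac{1}{4} \left(-229\right) = - \frac{229}{4} \approx -57.25$)
$5 \cdot 20 + 93 h = 5 \cdot 20 + 93 \left(- \frac{229}{4}\right) = 100 - \frac{21297}{4} = - \frac{20897}{4}$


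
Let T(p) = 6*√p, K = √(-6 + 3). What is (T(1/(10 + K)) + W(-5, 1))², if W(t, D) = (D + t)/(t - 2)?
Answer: (4/7 + 6/√(10 + I*√3))² ≈ 5.9662 - 0.78973*I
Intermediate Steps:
W(t, D) = (D + t)/(-2 + t)
K = I*√3 (K = √(-3) = I*√3 ≈ 1.732*I)
(T(1/(10 + K)) + W(-5, 1))² = (6*√(1/(10 + I*√3)) + (1 - 5)/(-2 - 5))² = (6/√(10 + I*√3) - 4/(-7))² = (6/√(10 + I*√3) - ⅐*(-4))² = (6/√(10 + I*√3) + 4/7)² = (4/7 + 6/√(10 + I*√3))²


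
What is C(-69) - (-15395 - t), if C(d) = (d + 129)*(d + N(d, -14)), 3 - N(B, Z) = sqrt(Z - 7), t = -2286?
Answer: 9149 - 60*I*sqrt(21) ≈ 9149.0 - 274.95*I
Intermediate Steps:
N(B, Z) = 3 - sqrt(-7 + Z) (N(B, Z) = 3 - sqrt(Z - 7) = 3 - sqrt(-7 + Z))
C(d) = (129 + d)*(3 + d - I*sqrt(21)) (C(d) = (d + 129)*(d + (3 - sqrt(-7 - 14))) = (129 + d)*(d + (3 - sqrt(-21))) = (129 + d)*(d + (3 - I*sqrt(21))) = (129 + d)*(3 + d - I*sqrt(21)))
C(-69) - (-15395 - t) = (387 + (-69)**2 + 132*(-69) - 129*I*sqrt(21) - 1*I*(-69)*sqrt(21)) - (-15395 - 1*(-2286)) = (387 + 4761 - 9108 - 129*I*sqrt(21) + 69*I*sqrt(21)) - (-15395 + 2286) = (-3960 - 60*I*sqrt(21)) - 1*(-13109) = (-3960 - 60*I*sqrt(21)) + 13109 = 9149 - 60*I*sqrt(21)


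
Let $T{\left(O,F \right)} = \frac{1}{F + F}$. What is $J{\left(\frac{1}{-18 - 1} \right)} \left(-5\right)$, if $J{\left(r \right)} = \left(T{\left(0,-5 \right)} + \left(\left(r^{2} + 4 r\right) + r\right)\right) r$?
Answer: $- \frac{1301}{13718} \approx -0.094839$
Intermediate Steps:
$T{\left(O,F \right)} = \frac{1}{2 F}$
$J{\left(r \right)} = r \left(- \frac{1}{10} + r^{2} + 5 r\right)$ ($J{\left(r \right)} = \left(\frac{1}{2 \left(-5\right)} + \left(\left(r^{2} + 4 r\right) + r\right)\right) r = \left(\frac{1}{2} \left(- \frac{1}{5}\right) + \left(r^{2} + 5 r\right)\right) r = \left(- \frac{1}{10} + \left(r^{2} + 5 r\right)\right) r = \left(- \frac{1}{10} + r^{2} + 5 r\right) r = r \left(- \frac{1}{10} + r^{2} + 5 r\right)$)
$J{\left(\frac{1}{-18 - 1} \right)} \left(-5\right) = \frac{- \frac{1}{10} + \left(\frac{1}{-18 - 1}\right)^{2} + \frac{5}{-18 - 1}}{-18 - 1} \left(-5\right) = \frac{- \frac{1}{10} + \left(\frac{1}{-19}\right)^{2} + \frac{5}{-19}}{-19} \left(-5\right) = - \frac{- \frac{1}{10} + \left(- \frac{1}{19}\right)^{2} + 5 \left(- \frac{1}{19}\right)}{19} \left(-5\right) = - \frac{- \frac{1}{10} + \frac{1}{361} - \frac{5}{19}}{19} \left(-5\right) = \left(- \frac{1}{19}\right) \left(- \frac{1301}{3610}\right) \left(-5\right) = \frac{1301}{68590} \left(-5\right) = - \frac{1301}{13718}$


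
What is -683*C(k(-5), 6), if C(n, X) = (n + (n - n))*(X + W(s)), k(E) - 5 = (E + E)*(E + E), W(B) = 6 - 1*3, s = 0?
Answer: -645435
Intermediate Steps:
W(B) = 3 (W(B) = 6 - 3 = 3)
k(E) = 5 + 4*E**2 (k(E) = 5 + (E + E)*(E + E) = 5 + (2*E)*(2*E) = 5 + 4*E**2)
C(n, X) = n*(3 + X) (C(n, X) = (n + (n - n))*(X + 3) = (n + 0)*(3 + X) = n*(3 + X))
-683*C(k(-5), 6) = -683*(5 + 4*(-5)**2)*(3 + 6) = -683*(5 + 4*25)*9 = -683*(5 + 100)*9 = -71715*9 = -683*945 = -645435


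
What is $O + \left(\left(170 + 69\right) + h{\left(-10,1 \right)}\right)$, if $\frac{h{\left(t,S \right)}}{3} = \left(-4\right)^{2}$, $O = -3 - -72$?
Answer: $356$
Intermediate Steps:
$O = 69$ ($O = -3 + 72 = 69$)
$h{\left(t,S \right)} = 48$ ($h{\left(t,S \right)} = 3 \left(-4\right)^{2} = 3 \cdot 16 = 48$)
$O + \left(\left(170 + 69\right) + h{\left(-10,1 \right)}\right) = 69 + \left(\left(170 + 69\right) + 48\right) = 69 + \left(239 + 48\right) = 69 + 287 = 356$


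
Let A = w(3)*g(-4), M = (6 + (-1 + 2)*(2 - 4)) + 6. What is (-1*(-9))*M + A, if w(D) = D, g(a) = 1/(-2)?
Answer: 177/2 ≈ 88.500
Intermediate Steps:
g(a) = -½
M = 10 (M = (6 + 1*(-2)) + 6 = (6 - 2) + 6 = 4 + 6 = 10)
A = -3/2 (A = 3*(-½) = -3/2 ≈ -1.5000)
(-1*(-9))*M + A = -1*(-9)*10 - 3/2 = 9*10 - 3/2 = 90 - 3/2 = 177/2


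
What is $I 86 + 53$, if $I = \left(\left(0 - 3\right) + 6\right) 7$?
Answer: $1859$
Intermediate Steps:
$I = 21$ ($I = \left(\left(0 + \left(0 - 3\right)\right) + 6\right) 7 = \left(\left(0 - 3\right) + 6\right) 7 = \left(-3 + 6\right) 7 = 3 \cdot 7 = 21$)
$I 86 + 53 = 21 \cdot 86 + 53 = 1806 + 53 = 1859$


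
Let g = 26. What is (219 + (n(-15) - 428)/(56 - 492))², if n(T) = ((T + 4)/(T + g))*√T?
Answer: (95912 + I*√15)²/190096 ≈ 48392.0 + 3.9082*I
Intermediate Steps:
n(T) = √T*(4 + T)/(26 + T) (n(T) = ((T + 4)/(T + 26))*√T = ((4 + T)/(26 + T))*√T = √T*(4 + T)/(26 + T))
(219 + (n(-15) - 428)/(56 - 492))² = (219 + (√(-15)*(4 - 15)/(26 - 15) - 428)/(56 - 492))² = (219 + ((I*√15)*(-11)/11 - 428)/(-436))² = (219 + ((I*√15)*(1/11)*(-11) - 428)*(-1/436))² = (219 + (-I*√15 - 428)*(-1/436))² = (219 + (-428 - I*√15)*(-1/436))² = (219 + (107/109 + I*√15/436))² = (23978/109 + I*√15/436)²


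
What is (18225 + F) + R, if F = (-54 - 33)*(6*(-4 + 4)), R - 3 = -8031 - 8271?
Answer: 1926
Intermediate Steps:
R = -16299 (R = 3 + (-8031 - 8271) = 3 - 16302 = -16299)
F = 0 (F = -522*0 = -87*0 = 0)
(18225 + F) + R = (18225 + 0) - 16299 = 18225 - 16299 = 1926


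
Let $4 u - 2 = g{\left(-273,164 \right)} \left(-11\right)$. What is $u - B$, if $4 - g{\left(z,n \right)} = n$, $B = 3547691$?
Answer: $- \frac{7094501}{2} \approx -3.5473 \cdot 10^{6}$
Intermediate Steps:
$g{\left(z,n \right)} = 4 - n$
$u = \frac{881}{2}$ ($u = \frac{1}{2} + \frac{\left(4 - 164\right) \left(-11\right)}{4} = \frac{1}{2} + \frac{\left(-160\right) \left(-11\right)}{4} = \frac{1}{2} + \frac{1}{4} \cdot 1760 = \frac{1}{2} + 440 = \frac{881}{2} \approx 440.5$)
$u - B = \frac{881}{2} - 3547691 = - \frac{7094501}{2}$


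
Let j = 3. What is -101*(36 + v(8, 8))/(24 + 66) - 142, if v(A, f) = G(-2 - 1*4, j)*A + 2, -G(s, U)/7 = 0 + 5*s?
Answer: -93149/45 ≈ -2070.0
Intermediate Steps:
G(s, U) = -35*s (G(s, U) = -7*(0 + 5*s) = -35*s)
v(A, f) = 2 + 210*A (v(A, f) = (-35*(-2 - 1*4))*A + 2 = (-35*(-2 - 4))*A + 2 = (-35*(-6))*A + 2 = 210*A + 2 = 2 + 210*A)
-101*(36 + v(8, 8))/(24 + 66) - 142 = -101*(36 + (2 + 210*8))/(24 + 66) - 142 = -101*(36 + (2 + 1680))/90 - 142 = -101*(36 + 1682)/90 - 142 = -173518/90 - 142 = -101*859/45 - 142 = -86759/45 - 142 = -93149/45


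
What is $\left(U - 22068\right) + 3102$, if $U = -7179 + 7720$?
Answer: $-18425$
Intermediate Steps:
$U = 541$
$\left(U - 22068\right) + 3102 = \left(541 - 22068\right) + 3102 = -21527 + 3102 = -18425$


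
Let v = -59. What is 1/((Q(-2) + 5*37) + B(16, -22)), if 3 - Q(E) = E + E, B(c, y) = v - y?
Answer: 1/155 ≈ 0.0064516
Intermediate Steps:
B(c, y) = -59 - y
Q(E) = 3 - 2*E (Q(E) = 3 - (E + E) = 3 - 2*E)
1/((Q(-2) + 5*37) + B(16, -22)) = 1/(((3 - 2*(-2)) + 5*37) + (-59 - 1*(-22))) = 1/(((3 + 4) + 185) + (-59 + 22)) = 1/((7 + 185) - 37) = 1/(192 - 37) = 1/155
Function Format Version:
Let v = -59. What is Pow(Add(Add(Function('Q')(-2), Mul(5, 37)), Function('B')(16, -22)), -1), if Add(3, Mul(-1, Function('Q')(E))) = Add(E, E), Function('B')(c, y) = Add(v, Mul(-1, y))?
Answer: Rational(1, 155) ≈ 0.0064516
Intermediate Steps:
Function('B')(c, y) = Add(-59, Mul(-1, y))
Function('Q')(E) = Add(3, Mul(-2, E)) (Function('Q')(E) = Add(3, Mul(-1, Add(E, E))) = Add(3, Mul(-1, Mul(2, E))) = Add(3, Mul(-2, E)))
Pow(Add(Add(Function('Q')(-2), Mul(5, 37)), Function('B')(16, -22)), -1) = Pow(Add(Add(Add(3, Mul(-2, -2)), Mul(5, 37)), Add(-59, Mul(-1, -22))), -1) = Pow(Add(Add(Add(3, 4), 185), Add(-59, 22)), -1) = Pow(Add(Add(7, 185), -37), -1) = Pow(Add(192, -37), -1) = Pow(155, -1) = Rational(1, 155)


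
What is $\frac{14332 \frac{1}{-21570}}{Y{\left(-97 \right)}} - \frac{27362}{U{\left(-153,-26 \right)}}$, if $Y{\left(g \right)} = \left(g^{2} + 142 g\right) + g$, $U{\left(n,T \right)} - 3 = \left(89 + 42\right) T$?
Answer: $\frac{658378441219}{81880723005} \approx 8.0407$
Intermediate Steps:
$U{\left(n,T \right)} = 3 + 131 T$ ($U{\left(n,T \right)} = 3 + \left(89 + 42\right) T = 3 + 131 T$)
$Y{\left(g \right)} = g^{2} + 143 g$
$\frac{14332 \frac{1}{-21570}}{Y{\left(-97 \right)}} - \frac{27362}{U{\left(-153,-26 \right)}} = \frac{14332 \frac{1}{-21570}}{\left(-97\right) \left(143 - 97\right)} - \frac{27362}{3 + 131 \left(-26\right)} = \frac{14332 \left(- \frac{1}{21570}\right)}{\left(-97\right) 46} - \frac{27362}{3 - 3406} = - \frac{7166}{10785 \left(-4462\right)} - \frac{27362}{-3403} = \left(- \frac{7166}{10785}\right) \left(- \frac{1}{4462}\right) - - \frac{27362}{3403} = \frac{3583}{24061335} + \frac{27362}{3403} = \frac{658378441219}{81880723005}$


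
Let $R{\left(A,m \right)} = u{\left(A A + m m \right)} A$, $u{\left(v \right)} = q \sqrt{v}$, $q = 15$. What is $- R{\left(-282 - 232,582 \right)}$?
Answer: $15420 \sqrt{150730} \approx 5.9867 \cdot 10^{6}$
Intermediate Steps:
$u{\left(v \right)} = 15 \sqrt{v}$
$R{\left(A,m \right)} = 15 A \sqrt{A^{2} + m^{2}}$ ($R{\left(A,m \right)} = 15 \sqrt{A A + m m} A = 15 \sqrt{A^{2} + m^{2}} A = 15 A \sqrt{A^{2} + m^{2}}$)
$- R{\left(-282 - 232,582 \right)} = - 15 \left(-282 - 232\right) \sqrt{\left(-282 - 232\right)^{2} + 582^{2}} = - 15 \left(-282 - 232\right) \sqrt{\left(-282 - 232\right)^{2} + 338724} = - 15 \left(-514\right) \sqrt{\left(-514\right)^{2} + 338724} = - 15 \left(-514\right) \sqrt{264196 + 338724} = - 15 \left(-514\right) \sqrt{602920} = - 15 \left(-514\right) 2 \sqrt{150730} = - \left(-15420\right) \sqrt{150730} = 15420 \sqrt{150730}$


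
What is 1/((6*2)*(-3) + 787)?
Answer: 1/751 ≈ 0.0013316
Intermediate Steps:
1/((6*2)*(-3) + 787) = 1/(12*(-3) + 787) = 1/(-36 + 787) = 1/751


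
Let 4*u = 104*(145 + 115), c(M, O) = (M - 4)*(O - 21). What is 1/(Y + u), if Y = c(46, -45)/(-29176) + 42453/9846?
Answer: 284987/1927767975 ≈ 0.00014783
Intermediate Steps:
c(M, O) = (-21 + O)*(-4 + M) (c(M, O) = (-4 + M)*(-21 + O) = (-21 + O)*(-4 + M))
u = 6760 (u = (104*(145 + 115))/4 = (104*260)/4 = (¼)*27040 = 6760)
Y = 1255855/284987 (Y = (84 - 21*46 - 4*(-45) + 46*(-45))/(-29176) + 42453/9846 = (84 - 966 + 180 - 2070)*(-1/29176) + 42453*(1/9846) = -2772*(-1/29176) + 4717/1094 = 99/1042 + 4717/1094 = 1255855/284987 ≈ 4.4067)
1/(Y + u) = 1/(1255855/284987 + 6760) = 1/(1927767975/284987) = 284987/1927767975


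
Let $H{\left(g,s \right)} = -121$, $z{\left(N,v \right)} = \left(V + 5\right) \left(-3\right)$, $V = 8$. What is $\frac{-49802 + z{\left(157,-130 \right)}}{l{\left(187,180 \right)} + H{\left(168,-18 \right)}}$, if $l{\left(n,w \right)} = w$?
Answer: $- \frac{49841}{59} \approx -844.76$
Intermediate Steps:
$z{\left(N,v \right)} = -39$ ($z{\left(N,v \right)} = \left(8 + 5\right) \left(-3\right) = 13 \left(-3\right) = -39$)
$\frac{-49802 + z{\left(157,-130 \right)}}{l{\left(187,180 \right)} + H{\left(168,-18 \right)}} = \frac{-49802 - 39}{180 - 121} = - \frac{49841}{59}$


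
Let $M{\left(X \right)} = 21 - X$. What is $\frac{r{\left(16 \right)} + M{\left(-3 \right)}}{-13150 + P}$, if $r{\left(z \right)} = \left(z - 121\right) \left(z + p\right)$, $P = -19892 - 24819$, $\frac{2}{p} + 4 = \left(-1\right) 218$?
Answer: $\frac{61237}{2140857} \approx 0.028604$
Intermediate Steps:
$p = - \frac{1}{111}$ ($p = \frac{2}{-4 - 218} = \frac{2}{-222} = 2 \left(- \frac{1}{222}\right) = - \frac{1}{111} \approx -0.009009$)
$P = -44711$
$r{\left(z \right)} = \left(-121 + z\right) \left(- \frac{1}{111} + z\right)$ ($r{\left(z \right)} = \left(z - 121\right) \left(z - \frac{1}{111}\right) = \left(-121 + z\right) \left(- \frac{1}{111} + z\right)$)
$\frac{r{\left(16 \right)} + M{\left(-3 \right)}}{-13150 + P} = \frac{\left(\frac{121}{111} + 16^{2} - \frac{214912}{111}\right) + \left(21 - -3\right)}{-13150 - 44711} = \frac{\left(\frac{121}{111} + 256 - \frac{214912}{111}\right) + \left(21 + 3\right)}{-57861} = \left(- \frac{62125}{37} + 24\right) \left(- \frac{1}{57861}\right) = \left(- \frac{61237}{37}\right) \left(- \frac{1}{57861}\right) = \frac{61237}{2140857}$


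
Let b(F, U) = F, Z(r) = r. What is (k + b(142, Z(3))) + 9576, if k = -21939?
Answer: -12221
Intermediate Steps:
(k + b(142, Z(3))) + 9576 = (-21939 + 142) + 9576 = -21797 + 9576 = -12221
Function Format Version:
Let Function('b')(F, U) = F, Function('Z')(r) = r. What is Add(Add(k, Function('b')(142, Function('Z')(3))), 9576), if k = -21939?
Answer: -12221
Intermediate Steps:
Add(Add(k, Function('b')(142, Function('Z')(3))), 9576) = Add(Add(-21939, 142), 9576) = Add(-21797, 9576) = -12221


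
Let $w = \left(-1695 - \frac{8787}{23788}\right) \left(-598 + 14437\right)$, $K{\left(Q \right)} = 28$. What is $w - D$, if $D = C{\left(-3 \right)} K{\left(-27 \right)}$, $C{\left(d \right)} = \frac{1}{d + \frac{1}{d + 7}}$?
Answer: $- \frac{6139308723107}{261668} \approx -2.3462 \cdot 10^{7}$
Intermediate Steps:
$C{\left(d \right)} = \frac{1}{d + \frac{1}{7 + d}}$
$w = - \frac{558119217033}{23788}$ ($w = \left(-1695 - \frac{8787}{23788}\right) 13839 = \left(- \frac{40329447}{23788}\right) 13839 = - \frac{558119217033}{23788} \approx -2.3462 \cdot 10^{7}$)
$D = - \frac{112}{11}$ ($D = \frac{7 - 3}{1 + \left(-3\right)^{2} + 7 \left(-3\right)} 28 = \frac{1}{1 + 9 - 21} \cdot 4 \cdot 28 = \frac{1}{-11} \cdot 4 \cdot 28 = \left(- \frac{1}{11}\right) 4 \cdot 28 = \left(- \frac{4}{11}\right) 28 = - \frac{112}{11} \approx -10.182$)
$w - D = - \frac{558119217033}{23788} - - \frac{112}{11} = - \frac{558119217033}{23788} + \frac{112}{11} = - \frac{6139308723107}{261668}$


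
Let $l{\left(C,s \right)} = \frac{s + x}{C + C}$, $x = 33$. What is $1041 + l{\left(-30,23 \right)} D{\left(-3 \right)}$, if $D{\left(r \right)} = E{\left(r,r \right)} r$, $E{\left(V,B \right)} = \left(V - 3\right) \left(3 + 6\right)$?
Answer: $\frac{4449}{5} \approx 889.8$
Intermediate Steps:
$E{\left(V,B \right)} = -27 + 9 V$ ($E{\left(V,B \right)} = \left(-3 + V\right) 9 = -27 + 9 V$)
$l{\left(C,s \right)} = \frac{33 + s}{2 C}$ ($l{\left(C,s \right)} = \frac{s + 33}{C + C} = \frac{33 + s}{2 C}$)
$D{\left(r \right)} = r \left(-27 + 9 r\right)$ ($D{\left(r \right)} = \left(-27 + 9 r\right) r = r \left(-27 + 9 r\right)$)
$1041 + l{\left(-30,23 \right)} D{\left(-3 \right)} = 1041 + \frac{33 + 23}{2 \left(-30\right)} 9 \left(-3\right) \left(-3 - 3\right) = 1041 + \frac{1}{2} \left(- \frac{1}{30}\right) 56 \cdot 9 \left(-3\right) \left(-6\right) = 1041 - \frac{756}{5} = \frac{4449}{5}$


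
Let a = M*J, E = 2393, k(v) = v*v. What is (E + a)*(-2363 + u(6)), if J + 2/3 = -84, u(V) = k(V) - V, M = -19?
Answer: -28007665/3 ≈ -9.3359e+6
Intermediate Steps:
k(v) = v**2
u(V) = V**2 - V
J = -254/3 (J = -2/3 - 84 = -254/3 ≈ -84.667)
a = 4826/3 (a = -19*(-254/3) = 4826/3 ≈ 1608.7)
(E + a)*(-2363 + u(6)) = (2393 + 4826/3)*(-2363 + 6*(-1 + 6)) = 12005*(-2363 + 6*5)/3 = 12005*(-2363 + 30)/3 = (12005/3)*(-2333) = -28007665/3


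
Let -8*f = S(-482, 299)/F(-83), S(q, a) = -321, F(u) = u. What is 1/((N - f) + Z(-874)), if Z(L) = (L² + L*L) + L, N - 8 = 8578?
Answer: 664/1019548417 ≈ 6.5127e-7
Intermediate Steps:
N = 8586 (N = 8 + 8578 = 8586)
f = -321/664 (f = -(-321)/(8*(-83)) = -(-321)*(-1)/(8*83) = -⅛*321/83 = -321/664 ≈ -0.48343)
Z(L) = L + 2*L² (Z(L) = (L² + L²) + L = 2*L² + L = L + 2*L²)
1/((N - f) + Z(-874)) = 1/((8586 - 1*(-321/664)) - 874*(1 + 2*(-874))) = 1/((8586 + 321/664) - 874*(1 - 1748)) = 1/(5701425/664 - 874*(-1747)) = 1/(5701425/664 + 1526878) = 1/(1019548417/664) = 664/1019548417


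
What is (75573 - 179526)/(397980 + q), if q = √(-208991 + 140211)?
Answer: -2068560747/7919407459 + 103953*I*√17195/79194074590 ≈ -0.2612 + 0.00017213*I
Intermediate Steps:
q = 2*I*√17195 (q = √(-68780) = 2*I*√17195 ≈ 262.26*I)
(75573 - 179526)/(397980 + q) = (75573 - 179526)/(397980 + 2*I*√17195) = -103953/(397980 + 2*I*√17195)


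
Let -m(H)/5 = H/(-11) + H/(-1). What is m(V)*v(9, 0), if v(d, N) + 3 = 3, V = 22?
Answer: 0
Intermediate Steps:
v(d, N) = 0 (v(d, N) = -3 + 3 = 0)
m(H) = 60*H/11 (m(H) = -5*(H/(-11) + H/(-1)) = -5*(H*(-1/11) + H*(-1)) = -5*(-H/11 - H) = -(-60)*H/11 = 60*H/11)
m(V)*v(9, 0) = ((60/11)*22)*0 = 120*0 = 0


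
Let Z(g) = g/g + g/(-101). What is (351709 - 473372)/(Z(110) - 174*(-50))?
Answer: -12287963/878691 ≈ -13.984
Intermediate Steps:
Z(g) = 1 - g/101 (Z(g) = 1 + g*(-1/101) = 1 - g/101)
(351709 - 473372)/(Z(110) - 174*(-50)) = (351709 - 473372)/((1 - 1/101*110) - 174*(-50)) = -121663/((1 - 110/101) + 8700) = -121663/(-9/101 + 8700) = -121663/878691/101 = -121663*101/878691 = -12287963/878691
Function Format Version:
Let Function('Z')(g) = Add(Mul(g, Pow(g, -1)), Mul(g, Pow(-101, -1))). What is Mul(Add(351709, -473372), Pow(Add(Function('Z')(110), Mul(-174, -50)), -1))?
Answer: Rational(-12287963, 878691) ≈ -13.984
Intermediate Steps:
Function('Z')(g) = Add(1, Mul(Rational(-1, 101), g)) (Function('Z')(g) = Add(1, Mul(g, Rational(-1, 101))) = Add(1, Mul(Rational(-1, 101), g)))
Mul(Add(351709, -473372), Pow(Add(Function('Z')(110), Mul(-174, -50)), -1)) = Mul(Add(351709, -473372), Pow(Add(Add(1, Mul(Rational(-1, 101), 110)), Mul(-174, -50)), -1)) = Mul(-121663, Pow(Add(Add(1, Rational(-110, 101)), 8700), -1)) = Mul(-121663, Pow(Add(Rational(-9, 101), 8700), -1)) = Mul(-121663, Pow(Rational(878691, 101), -1)) = Mul(-121663, Rational(101, 878691)) = Rational(-12287963, 878691)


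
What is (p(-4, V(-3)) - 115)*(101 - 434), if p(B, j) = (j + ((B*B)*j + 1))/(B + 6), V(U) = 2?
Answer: 64935/2 ≈ 32468.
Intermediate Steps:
p(B, j) = (1 + j + j*B²)/(6 + B) (p(B, j) = (j + (B²*j + 1))/(6 + B) = (j + (j*B² + 1))/(6 + B) = (j + (1 + j*B²))/(6 + B) = (1 + j + j*B²)/(6 + B))
(p(-4, V(-3)) - 115)*(101 - 434) = ((1 + 2 + 2*(-4)²)/(6 - 4) - 115)*(101 - 434) = ((1 + 2 + 2*16)/2 - 115)*(-333) = ((1 + 2 + 32)/2 - 115)*(-333) = ((½)*35 - 115)*(-333) = (35/2 - 115)*(-333) = -195/2*(-333) = 64935/2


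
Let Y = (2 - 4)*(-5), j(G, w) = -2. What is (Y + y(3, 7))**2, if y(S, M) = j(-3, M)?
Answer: 64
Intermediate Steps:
y(S, M) = -2
Y = 10 (Y = -2*(-5) = 10)
(Y + y(3, 7))**2 = (10 - 2)**2 = 8**2 = 64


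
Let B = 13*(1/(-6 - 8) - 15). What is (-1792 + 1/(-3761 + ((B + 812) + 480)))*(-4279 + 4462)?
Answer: -12234966786/37309 ≈ -3.2794e+5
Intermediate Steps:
B = -2743/14 (B = 13*(1/(-14) - 15) = 13*(-1/14 - 15) = 13*(-211/14) = -2743/14 ≈ -195.93)
(-1792 + 1/(-3761 + ((B + 812) + 480)))*(-4279 + 4462) = (-1792 + 1/(-3761 + ((-2743/14 + 812) + 480)))*(-4279 + 4462) = (-1792 + 1/(-3761 + (8625/14 + 480)))*183 = (-1792 + 1/(-3761 + 15345/14))*183 = (-1792 + 1/(-37309/14))*183 = (-1792 - 14/37309)*183 = -66857742/37309*183 = -12234966786/37309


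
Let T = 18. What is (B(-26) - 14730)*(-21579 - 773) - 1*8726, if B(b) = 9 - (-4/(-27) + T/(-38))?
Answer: 168791256074/513 ≈ 3.2903e+8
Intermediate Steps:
B(b) = 4784/513 (B(b) = 9 - (-4/(-27) + 18/(-38)) = 9 - (-4*(-1/27) + 18*(-1/38)) = 9 - (4/27 - 9/19) = 9 - 1*(-167/513) = 9 + 167/513 = 4784/513)
(B(-26) - 14730)*(-21579 - 773) - 1*8726 = (4784/513 - 14730)*(-21579 - 773) - 1*8726 = -7551706/513*(-22352) - 8726 = 168795732512/513 - 8726 = 168791256074/513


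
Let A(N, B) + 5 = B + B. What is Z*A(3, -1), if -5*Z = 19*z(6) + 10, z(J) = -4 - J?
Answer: -252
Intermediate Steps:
A(N, B) = -5 + 2*B (A(N, B) = -5 + (B + B) = -5 + 2*B)
Z = 36 (Z = -(19*(-4 - 1*6) + 10)/5 = -(19*(-4 - 6) + 10)/5 = -(19*(-10) + 10)/5 = -(-190 + 10)/5 = -1/5*(-180) = 36)
Z*A(3, -1) = 36*(-5 + 2*(-1)) = 36*(-5 - 2) = 36*(-7) = -252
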